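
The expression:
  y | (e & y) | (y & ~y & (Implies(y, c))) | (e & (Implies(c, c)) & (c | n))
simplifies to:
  y | (c & e) | (e & n)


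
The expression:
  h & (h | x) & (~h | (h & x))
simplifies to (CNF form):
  h & x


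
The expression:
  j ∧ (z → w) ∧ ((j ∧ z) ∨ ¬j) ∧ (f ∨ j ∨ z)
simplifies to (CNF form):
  j ∧ w ∧ z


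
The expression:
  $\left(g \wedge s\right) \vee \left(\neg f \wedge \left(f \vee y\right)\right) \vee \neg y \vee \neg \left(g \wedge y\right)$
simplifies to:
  $s \vee \neg f \vee \neg g \vee \neg y$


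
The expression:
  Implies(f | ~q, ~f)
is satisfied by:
  {f: False}


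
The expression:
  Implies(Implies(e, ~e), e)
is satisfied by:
  {e: True}


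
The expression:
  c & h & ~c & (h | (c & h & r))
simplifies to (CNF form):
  False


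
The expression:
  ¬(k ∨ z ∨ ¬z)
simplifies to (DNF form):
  False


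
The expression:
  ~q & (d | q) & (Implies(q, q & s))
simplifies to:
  d & ~q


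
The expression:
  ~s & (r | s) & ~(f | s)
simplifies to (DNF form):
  r & ~f & ~s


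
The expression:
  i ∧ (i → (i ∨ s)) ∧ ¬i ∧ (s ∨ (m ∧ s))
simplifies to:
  False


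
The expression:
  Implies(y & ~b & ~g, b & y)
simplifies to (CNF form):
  b | g | ~y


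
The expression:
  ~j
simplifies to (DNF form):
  ~j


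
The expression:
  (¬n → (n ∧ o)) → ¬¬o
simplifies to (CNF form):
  o ∨ ¬n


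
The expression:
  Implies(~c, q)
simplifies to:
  c | q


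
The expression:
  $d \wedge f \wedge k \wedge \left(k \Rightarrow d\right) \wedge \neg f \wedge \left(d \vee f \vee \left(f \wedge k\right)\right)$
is never true.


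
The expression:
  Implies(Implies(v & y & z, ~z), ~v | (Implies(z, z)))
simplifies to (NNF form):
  True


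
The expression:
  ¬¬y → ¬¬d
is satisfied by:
  {d: True, y: False}
  {y: False, d: False}
  {y: True, d: True}


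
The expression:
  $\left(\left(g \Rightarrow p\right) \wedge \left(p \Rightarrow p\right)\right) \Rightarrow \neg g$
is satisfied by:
  {p: False, g: False}
  {g: True, p: False}
  {p: True, g: False}


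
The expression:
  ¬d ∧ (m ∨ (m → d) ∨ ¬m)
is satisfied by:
  {d: False}


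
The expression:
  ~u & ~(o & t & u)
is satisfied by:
  {u: False}


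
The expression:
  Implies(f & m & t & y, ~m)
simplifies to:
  ~f | ~m | ~t | ~y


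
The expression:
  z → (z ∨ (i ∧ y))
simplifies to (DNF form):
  True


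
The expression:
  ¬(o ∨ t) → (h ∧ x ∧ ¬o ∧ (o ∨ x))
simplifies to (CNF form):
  (h ∨ o ∨ t) ∧ (o ∨ t ∨ x)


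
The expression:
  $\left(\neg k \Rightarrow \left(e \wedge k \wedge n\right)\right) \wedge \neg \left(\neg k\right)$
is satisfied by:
  {k: True}


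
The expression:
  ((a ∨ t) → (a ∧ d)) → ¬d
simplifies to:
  (t ∧ ¬a) ∨ ¬d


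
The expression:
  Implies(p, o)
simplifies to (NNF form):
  o | ~p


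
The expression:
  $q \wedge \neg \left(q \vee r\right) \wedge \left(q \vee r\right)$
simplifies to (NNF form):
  $\text{False}$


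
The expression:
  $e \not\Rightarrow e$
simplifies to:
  $\text{False}$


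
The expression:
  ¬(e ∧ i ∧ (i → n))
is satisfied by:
  {e: False, n: False, i: False}
  {i: True, e: False, n: False}
  {n: True, e: False, i: False}
  {i: True, n: True, e: False}
  {e: True, i: False, n: False}
  {i: True, e: True, n: False}
  {n: True, e: True, i: False}


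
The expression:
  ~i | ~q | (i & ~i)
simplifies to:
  ~i | ~q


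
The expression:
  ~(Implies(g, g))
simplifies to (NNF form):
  False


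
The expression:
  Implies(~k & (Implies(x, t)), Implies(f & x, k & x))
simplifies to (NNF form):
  k | ~f | ~t | ~x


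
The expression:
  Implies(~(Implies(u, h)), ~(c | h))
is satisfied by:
  {h: True, u: False, c: False}
  {u: False, c: False, h: False}
  {h: True, c: True, u: False}
  {c: True, u: False, h: False}
  {h: True, u: True, c: False}
  {u: True, h: False, c: False}
  {h: True, c: True, u: True}


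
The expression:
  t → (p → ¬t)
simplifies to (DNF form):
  ¬p ∨ ¬t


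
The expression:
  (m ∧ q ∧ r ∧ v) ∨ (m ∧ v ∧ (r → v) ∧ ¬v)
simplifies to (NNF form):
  m ∧ q ∧ r ∧ v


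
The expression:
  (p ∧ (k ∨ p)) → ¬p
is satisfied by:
  {p: False}


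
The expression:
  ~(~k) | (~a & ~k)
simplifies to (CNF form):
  k | ~a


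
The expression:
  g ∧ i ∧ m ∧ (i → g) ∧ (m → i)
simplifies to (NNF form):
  g ∧ i ∧ m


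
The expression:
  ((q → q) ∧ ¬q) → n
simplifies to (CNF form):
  n ∨ q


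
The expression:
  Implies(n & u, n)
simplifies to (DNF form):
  True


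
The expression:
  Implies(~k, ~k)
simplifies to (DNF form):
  True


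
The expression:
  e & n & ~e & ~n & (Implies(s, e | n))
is never true.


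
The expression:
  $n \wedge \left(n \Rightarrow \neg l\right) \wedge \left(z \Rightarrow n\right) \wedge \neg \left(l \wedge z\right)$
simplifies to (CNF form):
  $n \wedge \neg l$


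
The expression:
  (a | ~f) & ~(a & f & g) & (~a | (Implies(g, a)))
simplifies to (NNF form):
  ~f | (a & ~g)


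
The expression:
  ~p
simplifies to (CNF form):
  ~p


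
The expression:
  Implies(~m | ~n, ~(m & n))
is always true.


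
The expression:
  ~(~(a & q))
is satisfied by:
  {a: True, q: True}


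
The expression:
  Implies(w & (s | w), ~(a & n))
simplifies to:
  ~a | ~n | ~w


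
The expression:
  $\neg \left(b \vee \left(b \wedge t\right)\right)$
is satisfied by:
  {b: False}


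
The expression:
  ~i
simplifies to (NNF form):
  ~i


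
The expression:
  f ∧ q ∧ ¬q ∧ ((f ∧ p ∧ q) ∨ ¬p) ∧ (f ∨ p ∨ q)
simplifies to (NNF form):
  False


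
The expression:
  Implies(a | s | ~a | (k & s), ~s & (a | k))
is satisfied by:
  {a: True, k: True, s: False}
  {a: True, k: False, s: False}
  {k: True, a: False, s: False}


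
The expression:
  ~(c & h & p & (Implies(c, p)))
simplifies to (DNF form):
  ~c | ~h | ~p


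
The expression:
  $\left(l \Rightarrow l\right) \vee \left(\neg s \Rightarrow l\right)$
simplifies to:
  $\text{True}$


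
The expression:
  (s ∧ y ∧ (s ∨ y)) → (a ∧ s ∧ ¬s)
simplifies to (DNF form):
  ¬s ∨ ¬y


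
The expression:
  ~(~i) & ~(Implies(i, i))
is never true.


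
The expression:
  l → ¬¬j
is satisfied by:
  {j: True, l: False}
  {l: False, j: False}
  {l: True, j: True}


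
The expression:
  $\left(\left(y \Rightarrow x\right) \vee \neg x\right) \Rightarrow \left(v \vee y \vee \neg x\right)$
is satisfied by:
  {y: True, v: True, x: False}
  {y: True, v: False, x: False}
  {v: True, y: False, x: False}
  {y: False, v: False, x: False}
  {y: True, x: True, v: True}
  {y: True, x: True, v: False}
  {x: True, v: True, y: False}


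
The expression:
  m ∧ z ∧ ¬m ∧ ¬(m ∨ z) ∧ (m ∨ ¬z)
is never true.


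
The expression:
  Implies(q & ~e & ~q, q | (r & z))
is always true.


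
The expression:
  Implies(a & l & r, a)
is always true.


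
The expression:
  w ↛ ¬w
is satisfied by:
  {w: True}


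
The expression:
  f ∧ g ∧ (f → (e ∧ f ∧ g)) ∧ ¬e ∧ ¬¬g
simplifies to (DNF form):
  False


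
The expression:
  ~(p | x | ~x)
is never true.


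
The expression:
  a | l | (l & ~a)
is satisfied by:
  {a: True, l: True}
  {a: True, l: False}
  {l: True, a: False}


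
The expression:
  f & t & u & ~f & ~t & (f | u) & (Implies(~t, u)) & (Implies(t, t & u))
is never true.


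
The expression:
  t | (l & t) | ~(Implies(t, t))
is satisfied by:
  {t: True}


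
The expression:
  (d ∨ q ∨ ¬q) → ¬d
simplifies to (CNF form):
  ¬d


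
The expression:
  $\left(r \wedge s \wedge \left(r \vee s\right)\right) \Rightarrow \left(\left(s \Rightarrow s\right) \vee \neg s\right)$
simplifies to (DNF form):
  $\text{True}$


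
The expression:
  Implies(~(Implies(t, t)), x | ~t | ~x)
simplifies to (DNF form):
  True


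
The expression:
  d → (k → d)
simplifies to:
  True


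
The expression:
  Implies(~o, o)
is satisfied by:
  {o: True}


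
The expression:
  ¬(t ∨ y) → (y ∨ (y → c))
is always true.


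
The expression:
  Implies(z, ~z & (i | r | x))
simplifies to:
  ~z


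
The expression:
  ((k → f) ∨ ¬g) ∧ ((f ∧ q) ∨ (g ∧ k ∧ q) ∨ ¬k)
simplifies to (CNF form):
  (f ∨ ¬k) ∧ (q ∨ ¬k)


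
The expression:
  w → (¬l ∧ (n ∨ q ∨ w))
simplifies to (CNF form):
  ¬l ∨ ¬w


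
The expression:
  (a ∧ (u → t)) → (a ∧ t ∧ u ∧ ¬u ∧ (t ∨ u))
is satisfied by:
  {u: True, t: False, a: False}
  {t: False, a: False, u: False}
  {u: True, t: True, a: False}
  {t: True, u: False, a: False}
  {a: True, u: True, t: False}


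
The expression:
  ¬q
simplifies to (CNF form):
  ¬q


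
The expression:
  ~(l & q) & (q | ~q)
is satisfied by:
  {l: False, q: False}
  {q: True, l: False}
  {l: True, q: False}


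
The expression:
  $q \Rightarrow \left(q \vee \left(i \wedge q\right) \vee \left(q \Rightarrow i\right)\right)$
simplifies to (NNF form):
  $\text{True}$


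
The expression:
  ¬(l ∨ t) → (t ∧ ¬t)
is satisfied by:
  {t: True, l: True}
  {t: True, l: False}
  {l: True, t: False}


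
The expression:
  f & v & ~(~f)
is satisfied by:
  {f: True, v: True}


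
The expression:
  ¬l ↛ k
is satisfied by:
  {l: False, k: False}


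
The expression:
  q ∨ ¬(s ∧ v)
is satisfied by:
  {q: True, s: False, v: False}
  {s: False, v: False, q: False}
  {q: True, v: True, s: False}
  {v: True, s: False, q: False}
  {q: True, s: True, v: False}
  {s: True, q: False, v: False}
  {q: True, v: True, s: True}


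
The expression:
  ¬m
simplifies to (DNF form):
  ¬m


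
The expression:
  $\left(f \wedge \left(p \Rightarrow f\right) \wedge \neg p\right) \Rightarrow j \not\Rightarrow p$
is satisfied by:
  {p: True, j: True, f: False}
  {p: True, j: False, f: False}
  {j: True, p: False, f: False}
  {p: False, j: False, f: False}
  {f: True, p: True, j: True}
  {f: True, p: True, j: False}
  {f: True, j: True, p: False}


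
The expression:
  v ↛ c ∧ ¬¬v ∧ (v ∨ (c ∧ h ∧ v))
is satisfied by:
  {v: True, c: False}


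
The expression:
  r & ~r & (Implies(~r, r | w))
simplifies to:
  False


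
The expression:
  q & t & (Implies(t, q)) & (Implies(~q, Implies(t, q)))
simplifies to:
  q & t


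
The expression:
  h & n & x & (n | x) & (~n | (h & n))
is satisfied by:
  {h: True, x: True, n: True}


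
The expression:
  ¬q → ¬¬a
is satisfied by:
  {a: True, q: True}
  {a: True, q: False}
  {q: True, a: False}


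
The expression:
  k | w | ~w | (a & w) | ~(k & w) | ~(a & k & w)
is always true.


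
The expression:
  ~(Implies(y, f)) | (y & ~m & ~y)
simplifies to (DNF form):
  y & ~f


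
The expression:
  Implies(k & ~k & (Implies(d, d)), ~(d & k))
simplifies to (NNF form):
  True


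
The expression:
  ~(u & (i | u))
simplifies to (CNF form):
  ~u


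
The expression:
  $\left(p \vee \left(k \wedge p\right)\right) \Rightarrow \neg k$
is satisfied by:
  {p: False, k: False}
  {k: True, p: False}
  {p: True, k: False}


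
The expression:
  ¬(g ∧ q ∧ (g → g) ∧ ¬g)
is always true.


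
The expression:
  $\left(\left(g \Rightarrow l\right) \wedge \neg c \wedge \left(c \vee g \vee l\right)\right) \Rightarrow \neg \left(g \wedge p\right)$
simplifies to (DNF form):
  $c \vee \neg g \vee \neg l \vee \neg p$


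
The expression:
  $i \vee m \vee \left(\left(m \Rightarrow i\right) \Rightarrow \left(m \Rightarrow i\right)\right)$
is always true.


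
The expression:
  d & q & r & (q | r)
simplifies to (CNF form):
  d & q & r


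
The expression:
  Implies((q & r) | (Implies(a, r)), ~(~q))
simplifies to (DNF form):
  q | (a & ~r)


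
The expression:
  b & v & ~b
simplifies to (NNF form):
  False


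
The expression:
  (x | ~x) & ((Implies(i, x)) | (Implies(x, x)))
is always true.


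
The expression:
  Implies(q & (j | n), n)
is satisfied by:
  {n: True, q: False, j: False}
  {q: False, j: False, n: False}
  {j: True, n: True, q: False}
  {j: True, q: False, n: False}
  {n: True, q: True, j: False}
  {q: True, n: False, j: False}
  {j: True, q: True, n: True}


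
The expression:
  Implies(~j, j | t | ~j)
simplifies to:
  True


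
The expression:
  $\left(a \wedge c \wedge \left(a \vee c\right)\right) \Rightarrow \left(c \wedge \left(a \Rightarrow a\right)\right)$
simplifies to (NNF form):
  $\text{True}$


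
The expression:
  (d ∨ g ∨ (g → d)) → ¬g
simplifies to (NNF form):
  ¬g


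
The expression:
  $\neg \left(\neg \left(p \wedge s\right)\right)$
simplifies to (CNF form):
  $p \wedge s$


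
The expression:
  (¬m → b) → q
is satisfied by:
  {q: True, m: False, b: False}
  {b: True, q: True, m: False}
  {q: True, m: True, b: False}
  {b: True, q: True, m: True}
  {b: False, m: False, q: False}


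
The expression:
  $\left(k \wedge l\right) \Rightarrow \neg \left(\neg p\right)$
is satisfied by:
  {p: True, l: False, k: False}
  {l: False, k: False, p: False}
  {p: True, k: True, l: False}
  {k: True, l: False, p: False}
  {p: True, l: True, k: False}
  {l: True, p: False, k: False}
  {p: True, k: True, l: True}


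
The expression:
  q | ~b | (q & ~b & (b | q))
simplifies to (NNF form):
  q | ~b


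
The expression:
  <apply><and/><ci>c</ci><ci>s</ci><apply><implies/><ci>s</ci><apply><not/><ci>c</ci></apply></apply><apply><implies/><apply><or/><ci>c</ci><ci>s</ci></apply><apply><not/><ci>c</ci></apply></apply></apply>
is never true.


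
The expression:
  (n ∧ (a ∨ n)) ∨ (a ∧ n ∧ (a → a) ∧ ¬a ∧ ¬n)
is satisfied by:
  {n: True}


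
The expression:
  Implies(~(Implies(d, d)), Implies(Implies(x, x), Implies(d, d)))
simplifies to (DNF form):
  True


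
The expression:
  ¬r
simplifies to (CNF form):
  ¬r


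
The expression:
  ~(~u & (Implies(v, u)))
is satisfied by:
  {v: True, u: True}
  {v: True, u: False}
  {u: True, v: False}


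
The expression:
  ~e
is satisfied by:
  {e: False}


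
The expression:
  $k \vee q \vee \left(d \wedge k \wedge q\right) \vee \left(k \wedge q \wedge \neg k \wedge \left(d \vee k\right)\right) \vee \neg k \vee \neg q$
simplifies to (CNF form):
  $\text{True}$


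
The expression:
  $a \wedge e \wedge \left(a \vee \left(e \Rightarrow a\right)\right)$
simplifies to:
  $a \wedge e$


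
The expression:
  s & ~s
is never true.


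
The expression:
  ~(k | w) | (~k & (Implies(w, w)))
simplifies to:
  ~k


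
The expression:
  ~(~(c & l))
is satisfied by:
  {c: True, l: True}


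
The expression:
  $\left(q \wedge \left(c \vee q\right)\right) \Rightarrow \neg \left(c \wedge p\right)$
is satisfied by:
  {p: False, c: False, q: False}
  {q: True, p: False, c: False}
  {c: True, p: False, q: False}
  {q: True, c: True, p: False}
  {p: True, q: False, c: False}
  {q: True, p: True, c: False}
  {c: True, p: True, q: False}


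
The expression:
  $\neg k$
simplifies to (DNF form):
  $\neg k$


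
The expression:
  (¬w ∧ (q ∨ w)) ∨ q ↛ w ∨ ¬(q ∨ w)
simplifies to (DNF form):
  ¬w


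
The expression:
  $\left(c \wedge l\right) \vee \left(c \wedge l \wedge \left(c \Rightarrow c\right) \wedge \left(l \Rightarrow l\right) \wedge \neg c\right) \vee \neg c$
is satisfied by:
  {l: True, c: False}
  {c: False, l: False}
  {c: True, l: True}


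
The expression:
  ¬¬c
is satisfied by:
  {c: True}


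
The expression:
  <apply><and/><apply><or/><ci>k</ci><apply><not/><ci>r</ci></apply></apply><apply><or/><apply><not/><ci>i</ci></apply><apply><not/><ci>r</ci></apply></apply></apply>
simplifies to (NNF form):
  <apply><or/><apply><not/><ci>r</ci></apply><apply><and/><ci>k</ci><apply><not/><ci>i</ci></apply></apply></apply>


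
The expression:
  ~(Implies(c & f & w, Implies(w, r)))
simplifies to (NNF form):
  c & f & w & ~r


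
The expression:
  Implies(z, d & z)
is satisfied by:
  {d: True, z: False}
  {z: False, d: False}
  {z: True, d: True}


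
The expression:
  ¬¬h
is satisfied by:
  {h: True}


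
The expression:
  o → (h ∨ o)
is always true.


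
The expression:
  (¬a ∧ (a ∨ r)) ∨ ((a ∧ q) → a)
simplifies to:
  True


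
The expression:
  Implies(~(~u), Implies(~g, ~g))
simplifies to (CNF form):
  True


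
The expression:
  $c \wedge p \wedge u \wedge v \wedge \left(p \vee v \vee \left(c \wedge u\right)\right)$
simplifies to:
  $c \wedge p \wedge u \wedge v$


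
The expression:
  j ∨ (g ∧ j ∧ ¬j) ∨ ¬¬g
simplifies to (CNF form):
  g ∨ j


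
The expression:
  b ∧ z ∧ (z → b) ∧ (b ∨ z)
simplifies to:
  b ∧ z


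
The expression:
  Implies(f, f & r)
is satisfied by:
  {r: True, f: False}
  {f: False, r: False}
  {f: True, r: True}


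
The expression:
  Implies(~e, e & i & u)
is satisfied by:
  {e: True}


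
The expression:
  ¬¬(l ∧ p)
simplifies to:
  l ∧ p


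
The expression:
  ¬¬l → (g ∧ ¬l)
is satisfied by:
  {l: False}


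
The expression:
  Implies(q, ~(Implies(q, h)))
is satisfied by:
  {h: False, q: False}
  {q: True, h: False}
  {h: True, q: False}


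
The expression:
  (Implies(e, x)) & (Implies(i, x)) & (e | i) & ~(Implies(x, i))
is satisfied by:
  {e: True, x: True, i: False}


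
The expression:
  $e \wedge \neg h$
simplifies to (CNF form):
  $e \wedge \neg h$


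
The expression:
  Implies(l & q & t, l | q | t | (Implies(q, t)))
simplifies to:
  True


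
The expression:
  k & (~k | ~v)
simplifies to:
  k & ~v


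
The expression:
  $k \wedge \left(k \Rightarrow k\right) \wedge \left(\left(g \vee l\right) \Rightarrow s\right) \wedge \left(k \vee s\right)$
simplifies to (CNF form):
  $k \wedge \left(s \vee \neg g\right) \wedge \left(s \vee \neg l\right)$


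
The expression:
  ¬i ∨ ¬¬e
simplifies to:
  e ∨ ¬i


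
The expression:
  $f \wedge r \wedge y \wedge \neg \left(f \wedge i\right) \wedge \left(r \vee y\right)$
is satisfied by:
  {r: True, f: True, y: True, i: False}


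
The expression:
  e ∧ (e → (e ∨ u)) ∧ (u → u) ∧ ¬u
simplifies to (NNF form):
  e ∧ ¬u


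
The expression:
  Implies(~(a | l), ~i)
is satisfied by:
  {a: True, l: True, i: False}
  {a: True, l: False, i: False}
  {l: True, a: False, i: False}
  {a: False, l: False, i: False}
  {a: True, i: True, l: True}
  {a: True, i: True, l: False}
  {i: True, l: True, a: False}


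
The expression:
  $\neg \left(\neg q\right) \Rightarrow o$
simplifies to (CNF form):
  $o \vee \neg q$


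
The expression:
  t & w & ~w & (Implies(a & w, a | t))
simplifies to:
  False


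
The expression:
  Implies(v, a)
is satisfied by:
  {a: True, v: False}
  {v: False, a: False}
  {v: True, a: True}


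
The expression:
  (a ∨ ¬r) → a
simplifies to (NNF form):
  a ∨ r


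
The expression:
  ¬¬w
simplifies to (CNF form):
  w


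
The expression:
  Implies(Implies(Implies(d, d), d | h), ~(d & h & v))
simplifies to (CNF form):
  ~d | ~h | ~v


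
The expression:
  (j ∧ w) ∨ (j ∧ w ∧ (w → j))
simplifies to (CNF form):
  j ∧ w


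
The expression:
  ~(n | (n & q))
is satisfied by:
  {n: False}


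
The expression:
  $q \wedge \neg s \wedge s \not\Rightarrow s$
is never true.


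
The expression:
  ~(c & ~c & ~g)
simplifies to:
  True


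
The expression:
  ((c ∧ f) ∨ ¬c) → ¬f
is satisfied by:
  {f: False}


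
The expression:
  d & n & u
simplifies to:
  d & n & u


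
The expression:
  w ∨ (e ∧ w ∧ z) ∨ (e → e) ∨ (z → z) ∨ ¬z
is always true.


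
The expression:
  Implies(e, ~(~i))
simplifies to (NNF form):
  i | ~e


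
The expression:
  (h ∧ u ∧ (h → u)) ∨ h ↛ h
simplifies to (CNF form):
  h ∧ u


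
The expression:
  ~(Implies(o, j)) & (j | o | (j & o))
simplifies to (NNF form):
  o & ~j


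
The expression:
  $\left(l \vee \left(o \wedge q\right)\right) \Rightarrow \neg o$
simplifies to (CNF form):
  $\left(\neg l \vee \neg o\right) \wedge \left(\neg o \vee \neg q\right)$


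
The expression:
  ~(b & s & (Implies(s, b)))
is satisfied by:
  {s: False, b: False}
  {b: True, s: False}
  {s: True, b: False}


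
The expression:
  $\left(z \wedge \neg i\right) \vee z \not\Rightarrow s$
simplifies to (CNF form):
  $z \wedge \left(\neg i \vee \neg s\right)$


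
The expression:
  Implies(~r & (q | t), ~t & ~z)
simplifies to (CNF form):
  (r | ~t) & (r | ~q | ~t) & (r | ~q | ~z) & (r | ~t | ~z)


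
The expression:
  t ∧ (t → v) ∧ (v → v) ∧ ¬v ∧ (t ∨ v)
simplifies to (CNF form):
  False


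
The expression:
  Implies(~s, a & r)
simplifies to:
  s | (a & r)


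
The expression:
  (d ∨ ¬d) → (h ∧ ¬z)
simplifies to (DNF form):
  h ∧ ¬z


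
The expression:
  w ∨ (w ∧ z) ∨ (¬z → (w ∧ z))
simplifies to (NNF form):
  w ∨ z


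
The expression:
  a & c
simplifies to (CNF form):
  a & c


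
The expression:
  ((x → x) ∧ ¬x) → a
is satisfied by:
  {a: True, x: True}
  {a: True, x: False}
  {x: True, a: False}


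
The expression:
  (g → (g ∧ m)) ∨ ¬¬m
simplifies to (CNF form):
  m ∨ ¬g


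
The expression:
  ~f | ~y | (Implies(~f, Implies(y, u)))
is always true.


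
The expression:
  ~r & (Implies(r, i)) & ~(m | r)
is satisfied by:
  {r: False, m: False}


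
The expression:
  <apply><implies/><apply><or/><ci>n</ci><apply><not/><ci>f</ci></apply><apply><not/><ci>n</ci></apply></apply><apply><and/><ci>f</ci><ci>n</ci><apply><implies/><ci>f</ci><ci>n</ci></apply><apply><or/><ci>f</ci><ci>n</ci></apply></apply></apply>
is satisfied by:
  {f: True, n: True}


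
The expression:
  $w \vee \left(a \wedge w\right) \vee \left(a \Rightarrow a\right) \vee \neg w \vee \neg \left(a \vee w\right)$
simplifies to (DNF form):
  $\text{True}$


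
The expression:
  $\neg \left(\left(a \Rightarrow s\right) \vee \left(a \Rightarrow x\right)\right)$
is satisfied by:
  {a: True, x: False, s: False}


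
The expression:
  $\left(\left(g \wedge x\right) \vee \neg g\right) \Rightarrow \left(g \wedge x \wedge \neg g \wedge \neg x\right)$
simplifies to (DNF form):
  $g \wedge \neg x$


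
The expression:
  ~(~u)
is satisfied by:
  {u: True}


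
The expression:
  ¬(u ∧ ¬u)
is always true.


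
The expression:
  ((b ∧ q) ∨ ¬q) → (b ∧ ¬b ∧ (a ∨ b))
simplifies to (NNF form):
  q ∧ ¬b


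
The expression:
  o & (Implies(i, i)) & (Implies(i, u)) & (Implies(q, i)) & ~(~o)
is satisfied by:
  {u: True, o: True, q: False, i: False}
  {o: True, u: False, q: False, i: False}
  {i: True, u: True, o: True, q: False}
  {i: True, q: True, o: True, u: True}


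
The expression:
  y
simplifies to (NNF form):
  y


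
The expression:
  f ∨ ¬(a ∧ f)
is always true.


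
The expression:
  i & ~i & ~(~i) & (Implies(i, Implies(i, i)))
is never true.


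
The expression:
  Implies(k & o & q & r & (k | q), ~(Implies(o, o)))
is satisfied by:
  {o: False, k: False, q: False, r: False}
  {r: True, o: False, k: False, q: False}
  {q: True, o: False, k: False, r: False}
  {r: True, q: True, o: False, k: False}
  {k: True, r: False, o: False, q: False}
  {r: True, k: True, o: False, q: False}
  {q: True, k: True, r: False, o: False}
  {r: True, q: True, k: True, o: False}
  {o: True, q: False, k: False, r: False}
  {r: True, o: True, q: False, k: False}
  {q: True, o: True, r: False, k: False}
  {r: True, q: True, o: True, k: False}
  {k: True, o: True, q: False, r: False}
  {r: True, k: True, o: True, q: False}
  {q: True, k: True, o: True, r: False}


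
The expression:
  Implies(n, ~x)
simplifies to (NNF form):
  ~n | ~x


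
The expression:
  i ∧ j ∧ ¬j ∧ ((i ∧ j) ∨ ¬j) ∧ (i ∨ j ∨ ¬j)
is never true.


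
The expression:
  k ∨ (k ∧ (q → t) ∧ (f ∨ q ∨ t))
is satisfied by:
  {k: True}


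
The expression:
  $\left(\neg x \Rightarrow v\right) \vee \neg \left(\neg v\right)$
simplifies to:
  $v \vee x$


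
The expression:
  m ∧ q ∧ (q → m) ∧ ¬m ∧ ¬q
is never true.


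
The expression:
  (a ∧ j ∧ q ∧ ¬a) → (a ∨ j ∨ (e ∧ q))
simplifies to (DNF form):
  True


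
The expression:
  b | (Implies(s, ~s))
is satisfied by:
  {b: True, s: False}
  {s: False, b: False}
  {s: True, b: True}


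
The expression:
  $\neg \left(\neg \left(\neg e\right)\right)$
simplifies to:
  $\neg e$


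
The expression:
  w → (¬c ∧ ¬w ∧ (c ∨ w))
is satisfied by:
  {w: False}


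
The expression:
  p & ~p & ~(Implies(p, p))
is never true.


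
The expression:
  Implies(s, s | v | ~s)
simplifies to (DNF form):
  True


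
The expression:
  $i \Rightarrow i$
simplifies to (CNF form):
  $\text{True}$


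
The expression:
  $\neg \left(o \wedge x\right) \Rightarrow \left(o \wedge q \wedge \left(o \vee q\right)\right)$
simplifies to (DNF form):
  $\left(o \wedge q\right) \vee \left(o \wedge x\right)$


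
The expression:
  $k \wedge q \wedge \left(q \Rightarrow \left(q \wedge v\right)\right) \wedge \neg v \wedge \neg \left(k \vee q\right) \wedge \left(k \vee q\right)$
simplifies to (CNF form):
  $\text{False}$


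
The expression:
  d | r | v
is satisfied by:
  {r: True, d: True, v: True}
  {r: True, d: True, v: False}
  {r: True, v: True, d: False}
  {r: True, v: False, d: False}
  {d: True, v: True, r: False}
  {d: True, v: False, r: False}
  {v: True, d: False, r: False}


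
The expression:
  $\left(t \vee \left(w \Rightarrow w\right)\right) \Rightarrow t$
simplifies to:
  $t$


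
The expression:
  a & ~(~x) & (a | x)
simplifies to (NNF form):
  a & x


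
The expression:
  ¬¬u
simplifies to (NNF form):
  u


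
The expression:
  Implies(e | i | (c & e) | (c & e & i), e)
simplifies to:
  e | ~i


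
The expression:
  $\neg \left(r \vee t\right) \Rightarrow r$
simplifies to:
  $r \vee t$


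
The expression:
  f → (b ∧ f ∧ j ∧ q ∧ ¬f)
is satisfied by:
  {f: False}


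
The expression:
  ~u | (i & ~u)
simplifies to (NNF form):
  ~u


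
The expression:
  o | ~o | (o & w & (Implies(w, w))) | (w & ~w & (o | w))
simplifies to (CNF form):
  True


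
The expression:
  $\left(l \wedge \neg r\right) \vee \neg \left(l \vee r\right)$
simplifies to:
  $\neg r$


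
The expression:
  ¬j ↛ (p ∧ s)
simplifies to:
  ¬j ∧ (¬p ∨ ¬s)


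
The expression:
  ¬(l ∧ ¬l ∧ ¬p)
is always true.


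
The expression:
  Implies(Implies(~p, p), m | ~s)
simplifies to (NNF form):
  m | ~p | ~s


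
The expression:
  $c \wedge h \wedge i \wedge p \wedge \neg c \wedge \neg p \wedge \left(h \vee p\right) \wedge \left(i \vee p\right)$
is never true.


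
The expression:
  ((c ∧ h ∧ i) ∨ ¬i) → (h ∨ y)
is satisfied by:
  {i: True, y: True, h: True}
  {i: True, y: True, h: False}
  {i: True, h: True, y: False}
  {i: True, h: False, y: False}
  {y: True, h: True, i: False}
  {y: True, h: False, i: False}
  {h: True, y: False, i: False}


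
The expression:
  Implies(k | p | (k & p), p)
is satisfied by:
  {p: True, k: False}
  {k: False, p: False}
  {k: True, p: True}


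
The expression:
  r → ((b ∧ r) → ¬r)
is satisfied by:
  {b: False, r: False}
  {r: True, b: False}
  {b: True, r: False}


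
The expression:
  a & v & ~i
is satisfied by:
  {a: True, v: True, i: False}


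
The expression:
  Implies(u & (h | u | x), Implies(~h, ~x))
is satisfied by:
  {h: True, u: False, x: False}
  {u: False, x: False, h: False}
  {x: True, h: True, u: False}
  {x: True, u: False, h: False}
  {h: True, u: True, x: False}
  {u: True, h: False, x: False}
  {x: True, u: True, h: True}


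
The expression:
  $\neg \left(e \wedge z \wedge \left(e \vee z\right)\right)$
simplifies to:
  $\neg e \vee \neg z$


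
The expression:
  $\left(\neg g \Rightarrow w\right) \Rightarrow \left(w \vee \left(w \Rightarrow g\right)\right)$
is always true.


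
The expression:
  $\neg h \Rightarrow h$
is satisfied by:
  {h: True}


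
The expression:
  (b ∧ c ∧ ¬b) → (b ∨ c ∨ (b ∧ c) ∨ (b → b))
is always true.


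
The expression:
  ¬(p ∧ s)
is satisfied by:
  {s: False, p: False}
  {p: True, s: False}
  {s: True, p: False}


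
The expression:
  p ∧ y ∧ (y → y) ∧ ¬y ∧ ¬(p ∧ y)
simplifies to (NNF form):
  False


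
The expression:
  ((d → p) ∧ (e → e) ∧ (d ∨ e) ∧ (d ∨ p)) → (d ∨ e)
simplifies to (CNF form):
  True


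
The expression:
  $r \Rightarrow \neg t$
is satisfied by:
  {t: False, r: False}
  {r: True, t: False}
  {t: True, r: False}


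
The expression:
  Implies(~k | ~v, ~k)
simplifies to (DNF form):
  v | ~k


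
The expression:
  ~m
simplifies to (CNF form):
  ~m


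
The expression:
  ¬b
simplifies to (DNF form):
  ¬b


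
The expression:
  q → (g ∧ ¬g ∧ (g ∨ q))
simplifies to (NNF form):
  ¬q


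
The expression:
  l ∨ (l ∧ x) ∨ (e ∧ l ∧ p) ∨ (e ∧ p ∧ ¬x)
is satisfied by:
  {l: True, e: True, p: True, x: False}
  {l: True, e: True, x: False, p: False}
  {l: True, p: True, x: False, e: False}
  {l: True, x: False, p: False, e: False}
  {l: True, e: True, x: True, p: True}
  {l: True, e: True, x: True, p: False}
  {l: True, x: True, p: True, e: False}
  {l: True, x: True, p: False, e: False}
  {e: True, p: True, x: False, l: False}


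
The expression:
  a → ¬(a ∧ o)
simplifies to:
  ¬a ∨ ¬o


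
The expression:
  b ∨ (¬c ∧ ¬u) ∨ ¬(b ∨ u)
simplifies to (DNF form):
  b ∨ ¬u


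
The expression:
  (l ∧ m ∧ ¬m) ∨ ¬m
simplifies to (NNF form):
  ¬m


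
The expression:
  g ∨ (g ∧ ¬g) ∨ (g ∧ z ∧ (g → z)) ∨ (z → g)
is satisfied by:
  {g: True, z: False}
  {z: False, g: False}
  {z: True, g: True}


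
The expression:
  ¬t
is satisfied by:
  {t: False}


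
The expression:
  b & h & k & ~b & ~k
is never true.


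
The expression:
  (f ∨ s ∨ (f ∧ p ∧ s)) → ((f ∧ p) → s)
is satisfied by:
  {s: True, p: False, f: False}
  {p: False, f: False, s: False}
  {f: True, s: True, p: False}
  {f: True, p: False, s: False}
  {s: True, p: True, f: False}
  {p: True, s: False, f: False}
  {f: True, p: True, s: True}


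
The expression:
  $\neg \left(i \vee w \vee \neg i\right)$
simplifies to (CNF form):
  $\text{False}$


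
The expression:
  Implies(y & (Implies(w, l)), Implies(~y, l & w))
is always true.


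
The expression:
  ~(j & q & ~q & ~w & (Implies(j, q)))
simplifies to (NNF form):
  True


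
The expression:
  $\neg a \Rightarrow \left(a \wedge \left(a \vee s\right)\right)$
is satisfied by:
  {a: True}


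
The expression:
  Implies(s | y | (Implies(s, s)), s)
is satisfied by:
  {s: True}


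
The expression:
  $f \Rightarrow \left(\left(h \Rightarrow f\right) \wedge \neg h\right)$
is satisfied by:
  {h: False, f: False}
  {f: True, h: False}
  {h: True, f: False}


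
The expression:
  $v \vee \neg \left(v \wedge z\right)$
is always true.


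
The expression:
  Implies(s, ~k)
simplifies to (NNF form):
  ~k | ~s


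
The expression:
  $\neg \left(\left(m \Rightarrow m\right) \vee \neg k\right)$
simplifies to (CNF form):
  $\text{False}$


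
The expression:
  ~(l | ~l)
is never true.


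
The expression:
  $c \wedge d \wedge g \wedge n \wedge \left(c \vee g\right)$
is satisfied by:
  {c: True, d: True, g: True, n: True}


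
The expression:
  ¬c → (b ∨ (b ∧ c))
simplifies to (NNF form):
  b ∨ c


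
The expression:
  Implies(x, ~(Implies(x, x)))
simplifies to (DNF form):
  ~x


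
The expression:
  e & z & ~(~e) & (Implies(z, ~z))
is never true.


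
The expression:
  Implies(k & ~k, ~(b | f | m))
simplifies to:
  True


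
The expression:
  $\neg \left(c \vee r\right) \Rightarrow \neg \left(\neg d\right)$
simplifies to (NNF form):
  $c \vee d \vee r$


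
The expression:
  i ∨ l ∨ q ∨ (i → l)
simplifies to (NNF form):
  True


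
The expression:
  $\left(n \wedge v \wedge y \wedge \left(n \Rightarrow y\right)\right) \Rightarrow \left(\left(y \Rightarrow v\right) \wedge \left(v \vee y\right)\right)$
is always true.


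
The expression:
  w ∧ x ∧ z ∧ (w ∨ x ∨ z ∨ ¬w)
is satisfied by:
  {z: True, w: True, x: True}


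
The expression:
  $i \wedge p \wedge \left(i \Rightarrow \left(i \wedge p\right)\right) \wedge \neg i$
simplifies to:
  $\text{False}$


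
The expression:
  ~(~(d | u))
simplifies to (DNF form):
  d | u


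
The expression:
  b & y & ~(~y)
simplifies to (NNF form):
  b & y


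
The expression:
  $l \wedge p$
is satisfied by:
  {p: True, l: True}


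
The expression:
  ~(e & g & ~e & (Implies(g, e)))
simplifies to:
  True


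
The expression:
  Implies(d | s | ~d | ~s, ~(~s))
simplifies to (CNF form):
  s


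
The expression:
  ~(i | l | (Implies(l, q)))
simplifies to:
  False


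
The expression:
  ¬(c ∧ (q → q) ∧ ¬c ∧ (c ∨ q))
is always true.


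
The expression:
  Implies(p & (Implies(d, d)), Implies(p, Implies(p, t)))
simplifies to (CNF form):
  t | ~p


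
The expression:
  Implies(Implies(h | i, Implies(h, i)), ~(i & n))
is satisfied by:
  {n: False, i: False}
  {i: True, n: False}
  {n: True, i: False}


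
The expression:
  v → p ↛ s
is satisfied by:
  {p: True, v: False, s: False}
  {p: False, v: False, s: False}
  {s: True, p: True, v: False}
  {s: True, p: False, v: False}
  {v: True, p: True, s: False}


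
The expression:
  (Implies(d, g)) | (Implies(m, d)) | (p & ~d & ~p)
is always true.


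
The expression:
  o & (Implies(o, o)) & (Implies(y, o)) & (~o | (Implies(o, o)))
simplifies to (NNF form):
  o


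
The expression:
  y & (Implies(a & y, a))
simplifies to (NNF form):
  y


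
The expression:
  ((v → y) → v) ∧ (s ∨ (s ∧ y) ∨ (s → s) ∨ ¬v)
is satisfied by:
  {v: True}


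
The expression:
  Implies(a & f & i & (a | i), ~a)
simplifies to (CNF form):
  ~a | ~f | ~i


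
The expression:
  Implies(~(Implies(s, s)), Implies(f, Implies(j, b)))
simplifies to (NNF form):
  True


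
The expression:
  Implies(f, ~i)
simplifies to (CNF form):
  ~f | ~i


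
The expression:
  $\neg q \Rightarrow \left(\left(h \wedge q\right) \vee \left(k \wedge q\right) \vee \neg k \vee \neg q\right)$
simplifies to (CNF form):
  $\text{True}$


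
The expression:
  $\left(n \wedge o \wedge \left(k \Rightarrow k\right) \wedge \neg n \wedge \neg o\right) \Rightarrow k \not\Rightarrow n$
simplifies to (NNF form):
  $\text{True}$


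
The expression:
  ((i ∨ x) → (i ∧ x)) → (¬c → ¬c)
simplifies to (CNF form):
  True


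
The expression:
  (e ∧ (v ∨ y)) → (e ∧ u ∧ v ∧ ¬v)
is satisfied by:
  {y: False, e: False, v: False}
  {v: True, y: False, e: False}
  {y: True, v: False, e: False}
  {v: True, y: True, e: False}
  {e: True, v: False, y: False}


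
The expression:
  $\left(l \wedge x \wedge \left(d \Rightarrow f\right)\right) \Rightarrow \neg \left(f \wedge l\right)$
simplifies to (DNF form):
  $\neg f \vee \neg l \vee \neg x$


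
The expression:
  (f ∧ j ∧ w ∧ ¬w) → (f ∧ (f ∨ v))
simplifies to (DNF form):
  True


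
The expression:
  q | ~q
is always true.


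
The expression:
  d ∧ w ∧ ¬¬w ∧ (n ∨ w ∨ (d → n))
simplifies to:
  d ∧ w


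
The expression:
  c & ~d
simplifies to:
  c & ~d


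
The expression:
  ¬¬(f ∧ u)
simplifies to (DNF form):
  f ∧ u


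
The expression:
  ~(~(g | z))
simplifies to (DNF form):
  g | z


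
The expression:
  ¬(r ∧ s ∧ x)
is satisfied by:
  {s: False, x: False, r: False}
  {r: True, s: False, x: False}
  {x: True, s: False, r: False}
  {r: True, x: True, s: False}
  {s: True, r: False, x: False}
  {r: True, s: True, x: False}
  {x: True, s: True, r: False}


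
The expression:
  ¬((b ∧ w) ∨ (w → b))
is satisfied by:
  {w: True, b: False}


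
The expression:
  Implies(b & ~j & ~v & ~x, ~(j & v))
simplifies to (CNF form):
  True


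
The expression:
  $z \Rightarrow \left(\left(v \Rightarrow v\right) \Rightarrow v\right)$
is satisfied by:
  {v: True, z: False}
  {z: False, v: False}
  {z: True, v: True}


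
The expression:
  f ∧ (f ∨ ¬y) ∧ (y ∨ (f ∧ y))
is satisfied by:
  {f: True, y: True}


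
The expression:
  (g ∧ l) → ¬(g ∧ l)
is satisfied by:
  {l: False, g: False}
  {g: True, l: False}
  {l: True, g: False}


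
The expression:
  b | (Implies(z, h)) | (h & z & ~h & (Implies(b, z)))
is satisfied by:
  {b: True, h: True, z: False}
  {b: True, h: False, z: False}
  {h: True, b: False, z: False}
  {b: False, h: False, z: False}
  {b: True, z: True, h: True}
  {b: True, z: True, h: False}
  {z: True, h: True, b: False}


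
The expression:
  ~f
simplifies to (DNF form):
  ~f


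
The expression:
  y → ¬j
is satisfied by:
  {y: False, j: False}
  {j: True, y: False}
  {y: True, j: False}


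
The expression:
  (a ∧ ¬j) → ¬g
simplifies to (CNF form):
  j ∨ ¬a ∨ ¬g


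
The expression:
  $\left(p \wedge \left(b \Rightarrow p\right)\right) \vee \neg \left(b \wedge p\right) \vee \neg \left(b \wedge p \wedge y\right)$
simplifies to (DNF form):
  $\text{True}$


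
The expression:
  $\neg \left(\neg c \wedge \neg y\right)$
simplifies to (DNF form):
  $c \vee y$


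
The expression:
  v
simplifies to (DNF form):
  v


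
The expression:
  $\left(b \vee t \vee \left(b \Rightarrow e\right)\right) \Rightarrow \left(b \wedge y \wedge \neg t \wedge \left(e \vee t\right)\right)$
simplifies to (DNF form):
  $b \wedge e \wedge y \wedge \neg t$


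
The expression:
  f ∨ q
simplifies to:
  f ∨ q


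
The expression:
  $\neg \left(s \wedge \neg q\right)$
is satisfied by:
  {q: True, s: False}
  {s: False, q: False}
  {s: True, q: True}


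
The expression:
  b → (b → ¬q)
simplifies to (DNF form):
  ¬b ∨ ¬q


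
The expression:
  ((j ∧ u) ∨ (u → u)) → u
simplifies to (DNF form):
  u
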